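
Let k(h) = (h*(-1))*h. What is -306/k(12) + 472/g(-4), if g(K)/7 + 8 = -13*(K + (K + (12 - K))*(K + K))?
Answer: 39381/18088 ≈ 2.1772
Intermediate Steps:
k(h) = -h² (k(h) = (-h)*h = -h²)
g(K) = -56 - 2275*K (g(K) = -56 + 7*(-13*(K + (K + (12 - K))*(K + K))) = -56 + 7*(-13*(K + 12*(2*K))) = -56 + 7*(-13*(K + 24*K)) = -56 + 7*(-325*K) = -56 - 2275*K)
-306/k(12) + 472/g(-4) = -306/((-1*12²)) + 472/(-56 - 2275*(-4)) = -306/((-1*144)) + 472/(-56 + 9100) = -306/(-144) + 472/9044 = -306*(-1/144) + 472*(1/9044) = 17/8 + 118/2261 = 39381/18088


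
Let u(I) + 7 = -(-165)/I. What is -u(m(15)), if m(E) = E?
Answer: -4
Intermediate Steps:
u(I) = -7 + 165/I (u(I) = -7 - (-165)/I = -7 + 165/I)
-u(m(15)) = -(-7 + 165/15) = -(-7 + 165*(1/15)) = -(-7 + 11) = -1*4 = -4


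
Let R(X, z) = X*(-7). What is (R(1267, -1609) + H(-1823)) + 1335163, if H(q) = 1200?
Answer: 1327494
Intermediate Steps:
R(X, z) = -7*X
(R(1267, -1609) + H(-1823)) + 1335163 = (-7*1267 + 1200) + 1335163 = (-8869 + 1200) + 1335163 = -7669 + 1335163 = 1327494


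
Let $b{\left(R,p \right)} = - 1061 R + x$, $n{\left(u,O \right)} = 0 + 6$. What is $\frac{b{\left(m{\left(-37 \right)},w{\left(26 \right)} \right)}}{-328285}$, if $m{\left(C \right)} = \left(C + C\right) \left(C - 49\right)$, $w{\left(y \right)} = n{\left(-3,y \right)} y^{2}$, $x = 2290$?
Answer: $\frac{6749914}{328285} \approx 20.561$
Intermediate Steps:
$n{\left(u,O \right)} = 6$
$w{\left(y \right)} = 6 y^{2}$
$m{\left(C \right)} = 2 C \left(-49 + C\right)$
$b{\left(R,p \right)} = 2290 - 1061 R$ ($b{\left(R,p \right)} = - 1061 R + 2290 = 2290 - 1061 R$)
$\frac{b{\left(m{\left(-37 \right)},w{\left(26 \right)} \right)}}{-328285} = \frac{2290 - 1061 \cdot 2 \left(-37\right) \left(-49 - 37\right)}{-328285} = \left(2290 - 1061 \cdot 2 \left(-37\right) \left(-86\right)\right) \left(- \frac{1}{328285}\right) = \left(2290 - 6752204\right) \left(- \frac{1}{328285}\right) = \left(-6749914\right) \left(- \frac{1}{328285}\right) = \frac{6749914}{328285}$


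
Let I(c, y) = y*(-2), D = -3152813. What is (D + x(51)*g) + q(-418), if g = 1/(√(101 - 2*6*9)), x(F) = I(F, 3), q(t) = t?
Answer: -3153231 + 6*I*√7/7 ≈ -3.1532e+6 + 2.2678*I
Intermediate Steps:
I(c, y) = -2*y
x(F) = -6 (x(F) = -2*3 = -6)
g = -I*√7/7 (g = 1/(√(101 - 12*9)) = 1/(√(101 - 108)) = 1/(√(-7)) = 1/(I*√7) = -I*√7/7 ≈ -0.37796*I)
(D + x(51)*g) + q(-418) = (-3152813 - (-6)*I*√7/7) - 418 = (-3152813 + 6*I*√7/7) - 418 = -3153231 + 6*I*√7/7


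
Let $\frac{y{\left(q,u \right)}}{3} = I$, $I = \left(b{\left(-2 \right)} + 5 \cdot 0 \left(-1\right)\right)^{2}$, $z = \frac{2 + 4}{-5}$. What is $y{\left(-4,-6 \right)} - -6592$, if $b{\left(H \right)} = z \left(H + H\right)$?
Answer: $\frac{166528}{25} \approx 6661.1$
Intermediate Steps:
$z = - \frac{6}{5}$ ($z = 6 \left(- \frac{1}{5}\right) = - \frac{6}{5} \approx -1.2$)
$b{\left(H \right)} = - \frac{12 H}{5}$ ($b{\left(H \right)} = - \frac{6 \left(H + H\right)}{5} = - \frac{6 \cdot 2 H}{5} = - \frac{12 H}{5}$)
$I = \frac{576}{25}$ ($I = \left(\left(- \frac{12}{5}\right) \left(-2\right) + 5 \cdot 0 \left(-1\right)\right)^{2} = \left(\frac{24}{5} + 0 \left(-1\right)\right)^{2} = \left(\frac{24}{5} + 0\right)^{2} = \left(\frac{24}{5}\right)^{2} = \frac{576}{25} \approx 23.04$)
$y{\left(q,u \right)} = \frac{1728}{25}$ ($y{\left(q,u \right)} = 3 \cdot \frac{576}{25} = \frac{1728}{25}$)
$y{\left(-4,-6 \right)} - -6592 = \frac{1728}{25} - -6592 = \frac{1728}{25} + 6592 = \frac{166528}{25}$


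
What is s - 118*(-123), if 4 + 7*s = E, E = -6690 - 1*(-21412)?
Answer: 116316/7 ≈ 16617.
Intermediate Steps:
E = 14722 (E = -6690 + 21412 = 14722)
s = 14718/7 (s = -4/7 + (⅐)*14722 = -4/7 + 14722/7 = 14718/7 ≈ 2102.6)
s - 118*(-123) = 14718/7 - 118*(-123) = 14718/7 + 14514 = 116316/7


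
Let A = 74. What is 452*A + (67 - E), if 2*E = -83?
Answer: 67113/2 ≈ 33557.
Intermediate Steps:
E = -83/2 (E = (1/2)*(-83) = -83/2 ≈ -41.500)
452*A + (67 - E) = 452*74 + (67 - 1*(-83/2)) = 33448 + (67 + 83/2) = 33448 + 217/2 = 67113/2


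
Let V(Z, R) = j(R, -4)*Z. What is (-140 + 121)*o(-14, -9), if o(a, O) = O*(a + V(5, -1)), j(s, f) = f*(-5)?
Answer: 14706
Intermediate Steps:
j(s, f) = -5*f
V(Z, R) = 20*Z (V(Z, R) = (-5*(-4))*Z = 20*Z)
o(a, O) = O*(100 + a) (o(a, O) = O*(a + 20*5) = O*(a + 100) = O*(100 + a))
(-140 + 121)*o(-14, -9) = (-140 + 121)*(-9*(100 - 14)) = -(-171)*86 = -19*(-774) = 14706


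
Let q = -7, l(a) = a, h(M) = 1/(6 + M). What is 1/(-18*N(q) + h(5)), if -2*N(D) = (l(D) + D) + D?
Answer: -11/2078 ≈ -0.0052935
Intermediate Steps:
N(D) = -3*D/2 (N(D) = -((D + D) + D)/2 = -(2*D + D)/2 = -3*D/2)
1/(-18*N(q) + h(5)) = 1/(-(-27)*(-7) + 1/(6 + 5)) = 1/(-18*21/2 + 1/11) = 1/(-189 + 1/11) = 1/(-2078/11) = -11/2078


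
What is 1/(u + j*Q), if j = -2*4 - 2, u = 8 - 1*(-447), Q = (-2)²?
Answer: 1/415 ≈ 0.0024096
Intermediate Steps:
Q = 4
u = 455 (u = 8 + 447 = 455)
j = -10 (j = -8 - 2 = -10)
1/(u + j*Q) = 1/(455 - 10*4) = 1/(455 - 40) = 1/415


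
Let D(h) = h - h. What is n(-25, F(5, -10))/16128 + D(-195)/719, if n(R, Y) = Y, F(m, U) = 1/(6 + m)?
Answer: 1/177408 ≈ 5.6367e-6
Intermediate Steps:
D(h) = 0
n(-25, F(5, -10))/16128 + D(-195)/719 = 1/((6 + 5)*16128) + 0/719 = (1/16128)/11 + 0*(1/719) = (1/11)*(1/16128) + 0 = 1/177408 + 0 = 1/177408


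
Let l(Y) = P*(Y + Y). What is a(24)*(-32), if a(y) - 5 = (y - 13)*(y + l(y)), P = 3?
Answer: -59296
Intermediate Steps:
l(Y) = 6*Y (l(Y) = 3*(Y + Y) = 3*(2*Y) = 6*Y)
a(y) = 5 + 7*y*(-13 + y) (a(y) = 5 + (y - 13)*(y + 6*y) = 5 + (-13 + y)*(7*y) = 5 + 7*y*(-13 + y))
a(24)*(-32) = (5 - 91*24 + 7*24²)*(-32) = (5 - 2184 + 7*576)*(-32) = (5 - 2184 + 4032)*(-32) = 1853*(-32) = -59296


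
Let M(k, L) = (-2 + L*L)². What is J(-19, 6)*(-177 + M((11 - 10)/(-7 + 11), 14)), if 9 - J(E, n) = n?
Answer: 112377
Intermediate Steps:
J(E, n) = 9 - n
M(k, L) = (-2 + L²)²
J(-19, 6)*(-177 + M((11 - 10)/(-7 + 11), 14)) = (9 - 1*6)*(-177 + (-2 + 14²)²) = (9 - 6)*(-177 + (-2 + 196)²) = 3*(-177 + 194²) = 3*(-177 + 37636) = 3*37459 = 112377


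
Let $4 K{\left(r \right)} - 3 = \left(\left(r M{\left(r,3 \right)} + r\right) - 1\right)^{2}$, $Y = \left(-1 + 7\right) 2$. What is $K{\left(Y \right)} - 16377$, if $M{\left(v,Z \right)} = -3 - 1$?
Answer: $-16034$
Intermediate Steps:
$Y = 12$ ($Y = 6 \cdot 2 = 12$)
$M{\left(v,Z \right)} = -4$
$K{\left(r \right)} = \frac{3}{4} + \frac{\left(-1 - 3 r\right)^{2}}{4}$ ($K{\left(r \right)} = \frac{3}{4} + \frac{\left(\left(r \left(-4\right) + r\right) - 1\right)^{2}}{4} = \frac{3}{4} + \frac{\left(\left(- 4 r + r\right) - 1\right)^{2}}{4} = \frac{3}{4} + \frac{\left(- 3 r - 1\right)^{2}}{4} = \frac{3}{4} + \frac{\left(-1 - 3 r\right)^{2}}{4}$)
$K{\left(Y \right)} - 16377 = \left(\frac{3}{4} + \frac{\left(1 + 3 \cdot 12\right)^{2}}{4}\right) - 16377 = \left(\frac{3}{4} + \frac{\left(1 + 36\right)^{2}}{4}\right) - 16377 = \left(\frac{3}{4} + \frac{37^{2}}{4}\right) - 16377 = \left(\frac{3}{4} + \frac{1}{4} \cdot 1369\right) - 16377 = \left(\frac{3}{4} + \frac{1369}{4}\right) - 16377 = 343 - 16377 = -16034$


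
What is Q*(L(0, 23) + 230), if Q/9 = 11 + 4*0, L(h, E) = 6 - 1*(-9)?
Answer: 24255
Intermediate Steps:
L(h, E) = 15 (L(h, E) = 6 + 9 = 15)
Q = 99 (Q = 9*(11 + 4*0) = 9*(11 + 0) = 9*11 = 99)
Q*(L(0, 23) + 230) = 99*(15 + 230) = 99*245 = 24255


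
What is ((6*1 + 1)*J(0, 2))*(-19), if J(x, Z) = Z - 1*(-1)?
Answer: -399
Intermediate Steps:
J(x, Z) = 1 + Z (J(x, Z) = Z + 1 = 1 + Z)
((6*1 + 1)*J(0, 2))*(-19) = ((6*1 + 1)*(1 + 2))*(-19) = ((6 + 1)*3)*(-19) = (7*3)*(-19) = 21*(-19) = -399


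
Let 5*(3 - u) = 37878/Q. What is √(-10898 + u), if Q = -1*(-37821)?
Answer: I*√43291111176285/63035 ≈ 104.38*I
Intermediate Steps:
Q = 37821
u = 176479/63035 (u = 3 - 37878/(5*37821) = 3 - ⅕*12626/12607 = 3 - 12626/63035 = 176479/63035 ≈ 2.7997)
√(-10898 + u) = √(-10898 + 176479/63035) = √(-686778951/63035) = I*√43291111176285/63035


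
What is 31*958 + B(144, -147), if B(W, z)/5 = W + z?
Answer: 29683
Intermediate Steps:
B(W, z) = 5*W + 5*z (B(W, z) = 5*(W + z) = 5*W + 5*z)
31*958 + B(144, -147) = 31*958 + (5*144 + 5*(-147)) = 29698 + (720 - 735) = 29698 - 15 = 29683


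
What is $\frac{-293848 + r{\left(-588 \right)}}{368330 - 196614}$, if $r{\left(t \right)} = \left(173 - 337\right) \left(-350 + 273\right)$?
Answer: $- \frac{70305}{42929} \approx -1.6377$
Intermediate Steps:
$r{\left(t \right)} = 12628$ ($r{\left(t \right)} = \left(-164\right) \left(-77\right) = 12628$)
$\frac{-293848 + r{\left(-588 \right)}}{368330 - 196614} = \frac{-293848 + 12628}{368330 - 196614} = - \frac{281220}{171716} = \left(-281220\right) \frac{1}{171716} = - \frac{70305}{42929}$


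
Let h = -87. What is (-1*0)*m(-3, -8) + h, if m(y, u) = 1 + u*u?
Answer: -87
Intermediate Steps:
m(y, u) = 1 + u²
(-1*0)*m(-3, -8) + h = (-1*0)*(1 + (-8)²) - 87 = 0*(1 + 64) - 87 = 0*65 - 87 = 0 - 87 = -87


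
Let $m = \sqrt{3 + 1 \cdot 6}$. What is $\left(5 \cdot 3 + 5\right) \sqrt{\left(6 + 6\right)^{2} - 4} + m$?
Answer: $3 + 40 \sqrt{35} \approx 239.64$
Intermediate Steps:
$m = 3$ ($m = \sqrt{3 + 6} = \sqrt{9} = 3$)
$\left(5 \cdot 3 + 5\right) \sqrt{\left(6 + 6\right)^{2} - 4} + m = \left(5 \cdot 3 + 5\right) \sqrt{\left(6 + 6\right)^{2} - 4} + 3 = \left(15 + 5\right) \sqrt{12^{2} - 4} + 3 = 20 \sqrt{144 - 4} + 3 = 20 \sqrt{140} + 3 = 20 \cdot 2 \sqrt{35} + 3 = 40 \sqrt{35} + 3 = 3 + 40 \sqrt{35}$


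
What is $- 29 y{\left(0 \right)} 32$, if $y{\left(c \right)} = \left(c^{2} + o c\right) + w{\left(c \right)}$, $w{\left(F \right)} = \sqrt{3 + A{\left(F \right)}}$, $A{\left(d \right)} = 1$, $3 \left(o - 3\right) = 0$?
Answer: $-1856$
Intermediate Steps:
$o = 3$ ($o = 3 + \frac{1}{3} \cdot 0 = 3 + 0 = 3$)
$w{\left(F \right)} = 2$ ($w{\left(F \right)} = \sqrt{3 + 1} = \sqrt{4} = 2$)
$y{\left(c \right)} = 2 + c^{2} + 3 c$ ($y{\left(c \right)} = \left(c^{2} + 3 c\right) + 2 = 2 + c^{2} + 3 c$)
$- 29 y{\left(0 \right)} 32 = - 29 \left(2 + 0^{2} + 3 \cdot 0\right) 32 = - 29 \left(2 + 0 + 0\right) 32 = \left(-29\right) 2 \cdot 32 = \left(-58\right) 32 = -1856$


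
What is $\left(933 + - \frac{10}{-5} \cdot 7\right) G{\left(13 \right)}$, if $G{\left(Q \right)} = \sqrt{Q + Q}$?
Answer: $947 \sqrt{26} \approx 4828.8$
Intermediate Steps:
$G{\left(Q \right)} = \sqrt{2} \sqrt{Q}$ ($G{\left(Q \right)} = \sqrt{2 Q} = \sqrt{2} \sqrt{Q}$)
$\left(933 + - \frac{10}{-5} \cdot 7\right) G{\left(13 \right)} = \left(933 + - \frac{10}{-5} \cdot 7\right) \sqrt{2} \sqrt{13} = \left(933 + \left(-10\right) \left(- \frac{1}{5}\right) 7\right) \sqrt{26} = \left(933 + 2 \cdot 7\right) \sqrt{26} = \left(933 + 14\right) \sqrt{26} = 947 \sqrt{26}$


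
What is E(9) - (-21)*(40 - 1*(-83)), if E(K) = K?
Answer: 2592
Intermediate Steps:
E(9) - (-21)*(40 - 1*(-83)) = 9 - (-21)*(40 - 1*(-83)) = 9 - (-21)*(40 + 83) = 9 - (-21)*123 = 9 - 21*(-123) = 9 + 2583 = 2592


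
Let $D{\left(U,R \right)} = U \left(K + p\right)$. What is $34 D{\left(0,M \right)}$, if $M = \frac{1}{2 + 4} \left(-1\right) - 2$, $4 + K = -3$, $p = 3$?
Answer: $0$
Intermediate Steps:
$K = -7$ ($K = -4 - 3 = -7$)
$M = - \frac{13}{6}$ ($M = \frac{1}{6} \left(-1\right) - 2 = - \frac{1}{6} - 2 = - \frac{13}{6} \approx -2.1667$)
$D{\left(U,R \right)} = - 4 U$ ($D{\left(U,R \right)} = U \left(-7 + 3\right) = U \left(-4\right) = - 4 U$)
$34 D{\left(0,M \right)} = 34 \left(\left(-4\right) 0\right) = 34 \cdot 0 = 0$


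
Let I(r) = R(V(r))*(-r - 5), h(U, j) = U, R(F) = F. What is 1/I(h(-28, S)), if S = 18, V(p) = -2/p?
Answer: 14/23 ≈ 0.60870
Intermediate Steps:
I(r) = -2*(-5 - r)/r (I(r) = (-2/r)*(-r - 5) = (-2/r)*(-5 - r) = -2*(-5 - r)/r)
1/I(h(-28, S)) = 1/(2 + 10/(-28)) = 1/(2 + 10*(-1/28)) = 1/(2 - 5/14) = 1/(23/14) = 14/23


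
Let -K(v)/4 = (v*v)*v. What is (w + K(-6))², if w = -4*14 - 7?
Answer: 641601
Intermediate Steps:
K(v) = -4*v³ (K(v) = -4*v*v*v = -4*v²*v = -4*v³)
w = -63 (w = -56 - 7 = -63)
(w + K(-6))² = (-63 - 4*(-6)³)² = (-63 - 4*(-216))² = (-63 + 864)² = 801² = 641601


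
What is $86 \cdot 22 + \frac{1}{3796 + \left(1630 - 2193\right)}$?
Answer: $\frac{6116837}{3233} \approx 1892.0$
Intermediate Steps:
$86 \cdot 22 + \frac{1}{3796 + \left(1630 - 2193\right)} = 1892 + \frac{1}{3796 - 563} = 1892 + \frac{1}{3233} = \frac{6116837}{3233}$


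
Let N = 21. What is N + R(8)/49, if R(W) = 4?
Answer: 1033/49 ≈ 21.082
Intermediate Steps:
N + R(8)/49 = 21 + 4/49 = 1033/49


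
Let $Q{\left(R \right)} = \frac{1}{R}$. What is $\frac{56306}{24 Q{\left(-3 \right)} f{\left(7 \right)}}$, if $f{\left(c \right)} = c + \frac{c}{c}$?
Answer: $- \frac{28153}{32} \approx -879.78$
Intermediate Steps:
$f{\left(c \right)} = 1 + c$ ($f{\left(c \right)} = c + 1 = 1 + c$)
$\frac{56306}{24 Q{\left(-3 \right)} f{\left(7 \right)}} = \frac{56306}{\frac{24}{-3} \left(1 + 7\right)} = \frac{56306}{24 \left(- \frac{1}{3}\right) 8} = \frac{56306}{\left(-8\right) 8} = \frac{56306}{-64} = 56306 \left(- \frac{1}{64}\right) = - \frac{28153}{32}$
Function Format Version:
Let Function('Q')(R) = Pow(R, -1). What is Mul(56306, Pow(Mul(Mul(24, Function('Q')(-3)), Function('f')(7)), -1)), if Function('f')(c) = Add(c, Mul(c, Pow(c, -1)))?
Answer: Rational(-28153, 32) ≈ -879.78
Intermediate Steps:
Function('f')(c) = Add(1, c) (Function('f')(c) = Add(c, 1) = Add(1, c))
Mul(56306, Pow(Mul(Mul(24, Function('Q')(-3)), Function('f')(7)), -1)) = Mul(56306, Pow(Mul(Mul(24, Pow(-3, -1)), Add(1, 7)), -1)) = Mul(56306, Pow(Mul(Mul(24, Rational(-1, 3)), 8), -1)) = Mul(56306, Pow(Mul(-8, 8), -1)) = Mul(56306, Pow(-64, -1)) = Mul(56306, Rational(-1, 64)) = Rational(-28153, 32)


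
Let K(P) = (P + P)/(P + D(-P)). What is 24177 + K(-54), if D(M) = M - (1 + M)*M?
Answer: 1329737/55 ≈ 24177.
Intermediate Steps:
D(M) = M - M*(1 + M)
K(P) = 2*P/(P - P**2) (K(P) = (P + P)/(P - (-P)**2) = (2*P)/(P - P**2) = 2*P/(P - P**2))
24177 + K(-54) = 24177 - 2/(-1 - 54) = 24177 - 2/(-55) = 24177 - 2*(-1/55) = 24177 + 2/55 = 1329737/55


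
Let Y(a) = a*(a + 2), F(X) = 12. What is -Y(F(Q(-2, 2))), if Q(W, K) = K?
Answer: -168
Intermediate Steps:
Y(a) = a*(2 + a)
-Y(F(Q(-2, 2))) = -12*(2 + 12) = -12*14 = -1*168 = -168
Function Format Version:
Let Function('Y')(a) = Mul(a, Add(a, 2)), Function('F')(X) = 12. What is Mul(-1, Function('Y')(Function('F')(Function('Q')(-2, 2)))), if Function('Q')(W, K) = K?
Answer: -168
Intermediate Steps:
Function('Y')(a) = Mul(a, Add(2, a))
Mul(-1, Function('Y')(Function('F')(Function('Q')(-2, 2)))) = Mul(-1, Mul(12, Add(2, 12))) = Mul(-1, Mul(12, 14)) = Mul(-1, 168) = -168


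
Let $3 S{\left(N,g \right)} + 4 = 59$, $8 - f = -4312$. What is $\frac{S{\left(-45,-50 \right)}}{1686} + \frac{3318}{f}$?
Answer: $\frac{52531}{67440} \approx 0.77893$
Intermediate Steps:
$f = 4320$ ($f = 8 - -4312 = 8 + 4312 = 4320$)
$S{\left(N,g \right)} = \frac{55}{3}$ ($S{\left(N,g \right)} = - \frac{4}{3} + \frac{1}{3} \cdot 59 = - \frac{4}{3} + \frac{59}{3} = \frac{55}{3}$)
$\frac{S{\left(-45,-50 \right)}}{1686} + \frac{3318}{f} = \frac{55}{3 \cdot 1686} + \frac{3318}{4320} = \frac{55}{3} \cdot \frac{1}{1686} + 3318 \cdot \frac{1}{4320} = \frac{55}{5058} + \frac{553}{720} = \frac{52531}{67440}$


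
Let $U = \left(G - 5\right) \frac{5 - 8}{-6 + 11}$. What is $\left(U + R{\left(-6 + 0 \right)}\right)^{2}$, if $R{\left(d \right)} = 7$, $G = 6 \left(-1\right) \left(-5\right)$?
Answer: $64$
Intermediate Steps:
$G = 30$ ($G = \left(-6\right) \left(-5\right) = 30$)
$U = -15$ ($U = \left(30 - 5\right) \frac{5 - 8}{-6 + 11} = 25 \left(- \frac{3}{5}\right) = -15$)
$\left(U + R{\left(-6 + 0 \right)}\right)^{2} = \left(-15 + 7\right)^{2} = \left(-8\right)^{2} = 64$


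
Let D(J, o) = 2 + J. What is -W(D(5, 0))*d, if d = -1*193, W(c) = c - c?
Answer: 0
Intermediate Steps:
W(c) = 0
d = -193
-W(D(5, 0))*d = -0*(-193) = -1*0 = 0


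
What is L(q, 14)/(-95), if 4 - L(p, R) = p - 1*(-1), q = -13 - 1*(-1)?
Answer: -3/19 ≈ -0.15789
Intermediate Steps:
q = -12 (q = -13 + 1 = -12)
L(p, R) = 3 - p (L(p, R) = 4 - (p - 1*(-1)) = 4 - (p + 1) = 4 - (1 + p) = 4 + (-1 - p) = 3 - p)
L(q, 14)/(-95) = (3 - 1*(-12))/(-95) = (3 + 12)*(-1/95) = 15*(-1/95) = -3/19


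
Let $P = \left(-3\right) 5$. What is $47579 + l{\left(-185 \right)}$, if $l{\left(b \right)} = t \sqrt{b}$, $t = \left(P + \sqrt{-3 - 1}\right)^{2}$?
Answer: $47579 + \sqrt{185} \left(60 + 221 i\right) \approx 48395.0 + 3005.9 i$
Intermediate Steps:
$P = -15$
$t = \left(-15 + 2 i\right)^{2}$ ($t = \left(-15 + \sqrt{-3 - 1}\right)^{2} = \left(-15 + \sqrt{-4}\right)^{2} = \left(-15 + 2 i\right)^{2} \approx 221.0 - 60.0 i$)
$l{\left(b \right)} = \sqrt{b} \left(221 - 60 i\right)$ ($l{\left(b \right)} = \left(221 - 60 i\right) \sqrt{b} = \sqrt{b} \left(221 - 60 i\right)$)
$47579 + l{\left(-185 \right)} = 47579 + \sqrt{-185} \left(221 - 60 i\right) = 47579 + i \sqrt{185} \left(221 - 60 i\right)$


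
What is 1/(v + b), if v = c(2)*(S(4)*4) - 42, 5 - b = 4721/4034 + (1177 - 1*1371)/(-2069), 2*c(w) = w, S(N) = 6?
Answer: -8346346/119052843 ≈ -0.070106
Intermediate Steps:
c(w) = w/2
b = 31181385/8346346 (b = 5 - (4721/4034 + (1177 - 1*1371)/(-2069)) = 5 - (4721*(1/4034) + (1177 - 1371)*(-1/2069)) = 5 - (4721/4034 - 194*(-1/2069)) = 5 - (4721/4034 + 194/2069) = 5 - 1*10550345/8346346 = 5 - 10550345/8346346 = 31181385/8346346 ≈ 3.7359)
v = -18 (v = ((½)*2)*(6*4) - 42 = 1*24 - 42 = 24 - 42 = -18)
1/(v + b) = 1/(-18 + 31181385/8346346) = 1/(-119052843/8346346) = -8346346/119052843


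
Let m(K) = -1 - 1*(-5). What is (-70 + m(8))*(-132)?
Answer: 8712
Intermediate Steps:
m(K) = 4 (m(K) = -1 + 5 = 4)
(-70 + m(8))*(-132) = (-70 + 4)*(-132) = -66*(-132) = 8712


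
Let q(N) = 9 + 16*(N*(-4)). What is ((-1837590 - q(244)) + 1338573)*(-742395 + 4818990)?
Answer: -1970666788950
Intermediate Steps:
q(N) = 9 - 64*N (q(N) = 9 + 16*(-4*N) = 9 - 64*N)
((-1837590 - q(244)) + 1338573)*(-742395 + 4818990) = ((-1837590 - (9 - 64*244)) + 1338573)*(-742395 + 4818990) = ((-1837590 - (9 - 15616)) + 1338573)*4076595 = ((-1837590 - 1*(-15607)) + 1338573)*4076595 = ((-1837590 + 15607) + 1338573)*4076595 = (-1821983 + 1338573)*4076595 = -483410*4076595 = -1970666788950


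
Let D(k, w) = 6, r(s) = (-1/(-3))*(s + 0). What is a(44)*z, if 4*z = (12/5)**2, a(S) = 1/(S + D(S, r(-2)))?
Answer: 18/625 ≈ 0.028800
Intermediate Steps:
r(s) = s/3 (r(s) = (-1*(-1/3))*s = s/3)
a(S) = 1/(6 + S) (a(S) = 1/(S + 6) = 1/(6 + S))
z = 36/25 (z = (12/5)**2/4 = (1/4)*(144/25) = 36/25 ≈ 1.4400)
a(44)*z = (36/25)/(6 + 44) = (36/25)/50 = (1/50)*(36/25) = 18/625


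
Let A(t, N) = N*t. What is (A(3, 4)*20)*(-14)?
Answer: -3360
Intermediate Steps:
(A(3, 4)*20)*(-14) = ((4*3)*20)*(-14) = (12*20)*(-14) = 240*(-14) = -3360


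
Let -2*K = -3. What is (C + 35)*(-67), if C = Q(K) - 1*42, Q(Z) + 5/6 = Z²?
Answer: 4489/12 ≈ 374.08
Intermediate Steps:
K = 3/2 (K = -½*(-3) = 3/2 ≈ 1.5000)
Q(Z) = -⅚ + Z²
C = -487/12 (C = (-⅚ + (3/2)²) - 1*42 = (-⅚ + 9/4) - 42 = 17/12 - 42 = -487/12 ≈ -40.583)
(C + 35)*(-67) = (-487/12 + 35)*(-67) = -67/12*(-67) = 4489/12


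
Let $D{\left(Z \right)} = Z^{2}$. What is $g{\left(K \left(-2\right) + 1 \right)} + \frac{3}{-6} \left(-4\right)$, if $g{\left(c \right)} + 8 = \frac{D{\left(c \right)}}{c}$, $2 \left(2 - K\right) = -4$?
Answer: $-13$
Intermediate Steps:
$K = 4$ ($K = 2 - -2 = 2 + 2 = 4$)
$g{\left(c \right)} = -8 + c$ ($g{\left(c \right)} = -8 + \frac{c^{2}}{c} = -8 + c$)
$g{\left(K \left(-2\right) + 1 \right)} + \frac{3}{-6} \left(-4\right) = \left(-8 + \left(4 \left(-2\right) + 1\right)\right) + \frac{3}{-6} \left(-4\right) = \left(-8 + \left(-8 + 1\right)\right) + 3 \left(- \frac{1}{6}\right) \left(-4\right) = \left(-8 - 7\right) - -2 = -15 + 2 = -13$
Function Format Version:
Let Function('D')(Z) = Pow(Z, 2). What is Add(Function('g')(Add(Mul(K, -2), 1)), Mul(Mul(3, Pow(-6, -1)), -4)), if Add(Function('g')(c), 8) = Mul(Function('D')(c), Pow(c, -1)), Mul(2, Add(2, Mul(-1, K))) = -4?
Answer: -13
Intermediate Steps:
K = 4 (K = Add(2, Mul(Rational(-1, 2), -4)) = Add(2, 2) = 4)
Function('g')(c) = Add(-8, c) (Function('g')(c) = Add(-8, Mul(Pow(c, 2), Pow(c, -1))) = Add(-8, c))
Add(Function('g')(Add(Mul(K, -2), 1)), Mul(Mul(3, Pow(-6, -1)), -4)) = Add(Add(-8, Add(Mul(4, -2), 1)), Mul(Mul(3, Pow(-6, -1)), -4)) = Add(Add(-8, Add(-8, 1)), Mul(Mul(3, Rational(-1, 6)), -4)) = Add(Add(-8, -7), Mul(Rational(-1, 2), -4)) = Add(-15, 2) = -13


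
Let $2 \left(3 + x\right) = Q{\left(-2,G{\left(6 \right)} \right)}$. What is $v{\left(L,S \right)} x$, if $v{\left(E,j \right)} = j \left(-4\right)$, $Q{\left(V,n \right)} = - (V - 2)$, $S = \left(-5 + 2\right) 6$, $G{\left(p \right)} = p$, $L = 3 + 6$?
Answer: $-72$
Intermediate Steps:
$L = 9$
$S = -18$ ($S = \left(-3\right) 6 = -18$)
$Q{\left(V,n \right)} = 2 - V$ ($Q{\left(V,n \right)} = - (-2 + V) = 2 - V$)
$v{\left(E,j \right)} = - 4 j$
$x = -1$ ($x = -3 + \frac{2 - -2}{2} = -3 + \frac{2 + 2}{2} = -3 + \frac{1}{2} \cdot 4 = -3 + 2 = -1$)
$v{\left(L,S \right)} x = \left(-4\right) \left(-18\right) \left(-1\right) = 72 \left(-1\right) = -72$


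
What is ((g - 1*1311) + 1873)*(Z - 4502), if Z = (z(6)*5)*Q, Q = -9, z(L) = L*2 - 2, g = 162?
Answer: -3585248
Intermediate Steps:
z(L) = -2 + 2*L (z(L) = 2*L - 2 = -2 + 2*L)
Z = -450 (Z = ((-2 + 2*6)*5)*(-9) = ((-2 + 12)*5)*(-9) = (10*5)*(-9) = 50*(-9) = -450)
((g - 1*1311) + 1873)*(Z - 4502) = ((162 - 1*1311) + 1873)*(-450 - 4502) = ((162 - 1311) + 1873)*(-4952) = (-1149 + 1873)*(-4952) = 724*(-4952) = -3585248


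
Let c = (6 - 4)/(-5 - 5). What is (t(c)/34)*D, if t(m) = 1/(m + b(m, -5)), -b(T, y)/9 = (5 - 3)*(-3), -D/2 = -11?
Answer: 55/4573 ≈ 0.012027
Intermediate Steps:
D = 22 (D = -2*(-11) = 22)
b(T, y) = 54 (b(T, y) = -9*(5 - 3)*(-3) = -18*(-3) = -9*(-6) = 54)
c = -1/5 (c = 2/(-10) = 2*(-1/10) = -1/5 ≈ -0.20000)
t(m) = 1/(54 + m) (t(m) = 1/(m + 54) = 1/(54 + m))
(t(c)/34)*D = (1/((54 - 1/5)*34))*22 = ((1/34)/(269/5))*22 = ((5/269)*(1/34))*22 = (5/9146)*22 = 55/4573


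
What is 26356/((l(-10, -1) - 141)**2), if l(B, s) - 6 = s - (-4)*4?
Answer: 6589/3600 ≈ 1.8303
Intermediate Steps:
l(B, s) = 22 + s (l(B, s) = 6 + (s - (-4)*4) = 6 + (s - 1*(-16)) = 6 + (s + 16) = 6 + (16 + s) = 22 + s)
26356/((l(-10, -1) - 141)**2) = 26356/(((22 - 1) - 141)**2) = 26356/((21 - 141)**2) = 26356/((-120)**2) = 26356/14400 = 26356*(1/14400) = 6589/3600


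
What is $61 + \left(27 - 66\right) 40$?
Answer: $-1499$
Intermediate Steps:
$61 + \left(27 - 66\right) 40 = 61 - 1560 = -1499$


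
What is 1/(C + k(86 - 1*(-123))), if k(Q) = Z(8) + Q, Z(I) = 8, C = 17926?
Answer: 1/18143 ≈ 5.5118e-5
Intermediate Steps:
k(Q) = 8 + Q
1/(C + k(86 - 1*(-123))) = 1/(17926 + (8 + (86 - 1*(-123)))) = 1/(17926 + (8 + (86 + 123))) = 1/(17926 + (8 + 209)) = 1/(17926 + 217) = 1/18143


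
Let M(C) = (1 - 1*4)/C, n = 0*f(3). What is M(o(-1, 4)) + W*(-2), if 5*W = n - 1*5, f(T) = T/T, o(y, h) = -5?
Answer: 13/5 ≈ 2.6000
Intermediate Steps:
f(T) = 1
n = 0 (n = 0*1 = 0)
W = -1 (W = (0 - 1*5)/5 = (0 - 5)/5 = (⅕)*(-5) = -1)
M(C) = -3/C (M(C) = (1 - 4)/C = -3/C)
M(o(-1, 4)) + W*(-2) = -3/(-5) - 1*(-2) = -3*(-⅕) + 2 = ⅗ + 2 = 13/5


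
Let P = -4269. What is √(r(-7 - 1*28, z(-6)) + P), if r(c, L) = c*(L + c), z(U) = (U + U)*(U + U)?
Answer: 2*I*√2021 ≈ 89.911*I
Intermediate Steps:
z(U) = 4*U² (z(U) = (2*U)*(2*U) = 4*U²)
√(r(-7 - 1*28, z(-6)) + P) = √((-7 - 1*28)*(4*(-6)² + (-7 - 1*28)) - 4269) = √((-7 - 28)*(4*36 + (-7 - 28)) - 4269) = √(-35*(144 - 35) - 4269) = √(-35*109 - 4269) = √(-3815 - 4269) = √(-8084) = 2*I*√2021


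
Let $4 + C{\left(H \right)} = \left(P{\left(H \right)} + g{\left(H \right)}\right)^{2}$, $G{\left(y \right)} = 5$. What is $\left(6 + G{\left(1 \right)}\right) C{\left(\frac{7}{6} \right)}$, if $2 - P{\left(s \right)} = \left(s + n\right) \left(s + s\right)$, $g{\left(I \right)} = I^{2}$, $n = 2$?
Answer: $\frac{174251}{1296} \approx 134.45$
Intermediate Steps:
$P{\left(s \right)} = 2 - 2 s \left(2 + s\right)$ ($P{\left(s \right)} = 2 - \left(s + 2\right) \left(s + s\right) = 2 - \left(2 + s\right) 2 s = 2 - 2 s \left(2 + s\right)$)
$C{\left(H \right)} = -4 + \left(2 - H^{2} - 4 H\right)^{2}$ ($C{\left(H \right)} = -4 + \left(\left(2 - 4 H - 2 H^{2}\right) + H^{2}\right)^{2} = -4 + \left(2 - H^{2} - 4 H\right)^{2}$)
$\left(6 + G{\left(1 \right)}\right) C{\left(\frac{7}{6} \right)} = \left(6 + 5\right) \left(-4 + \left(-2 + \left(\frac{7}{6}\right)^{2} + 4 \cdot \frac{7}{6}\right)^{2}\right) = 11 \left(-4 + \left(-2 + \left(7 \cdot \frac{1}{6}\right)^{2} + 4 \cdot 7 \cdot \frac{1}{6}\right)^{2}\right) = 11 \left(-4 + \left(-2 + \left(\frac{7}{6}\right)^{2} + 4 \cdot \frac{7}{6}\right)^{2}\right) = 11 \left(-4 + \left(-2 + \frac{49}{36} + \frac{14}{3}\right)^{2}\right) = 11 \left(-4 + \left(\frac{145}{36}\right)^{2}\right) = 11 \left(-4 + \frac{21025}{1296}\right) = 11 \cdot \frac{15841}{1296} = \frac{174251}{1296}$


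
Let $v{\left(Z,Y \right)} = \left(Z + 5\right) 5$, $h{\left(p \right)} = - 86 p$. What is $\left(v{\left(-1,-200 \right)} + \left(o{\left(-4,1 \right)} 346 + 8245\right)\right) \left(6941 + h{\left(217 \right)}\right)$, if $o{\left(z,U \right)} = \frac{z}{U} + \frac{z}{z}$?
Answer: $-84707667$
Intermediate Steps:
$o{\left(z,U \right)} = 1 + \frac{z}{U}$ ($o{\left(z,U \right)} = \frac{z}{U} + 1 = 1 + \frac{z}{U}$)
$v{\left(Z,Y \right)} = 25 + 5 Z$ ($v{\left(Z,Y \right)} = \left(5 + Z\right) 5 = 25 + 5 Z$)
$\left(v{\left(-1,-200 \right)} + \left(o{\left(-4,1 \right)} 346 + 8245\right)\right) \left(6941 + h{\left(217 \right)}\right) = \left(\left(25 + 5 \left(-1\right)\right) + \left(\frac{1 - 4}{1} \cdot 346 + 8245\right)\right) \left(6941 - 18662\right) = \left(\left(25 - 5\right) + \left(1 \left(-3\right) 346 + 8245\right)\right) \left(6941 - 18662\right) = \left(20 + \left(\left(-3\right) 346 + 8245\right)\right) \left(-11721\right) = \left(20 + \left(-1038 + 8245\right)\right) \left(-11721\right) = \left(20 + 7207\right) \left(-11721\right) = 7227 \left(-11721\right) = -84707667$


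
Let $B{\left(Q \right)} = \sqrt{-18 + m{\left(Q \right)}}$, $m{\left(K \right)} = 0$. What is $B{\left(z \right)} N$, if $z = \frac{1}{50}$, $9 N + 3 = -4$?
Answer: $- \frac{7 i \sqrt{2}}{3} \approx - 3.2998 i$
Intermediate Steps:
$N = - \frac{7}{9}$ ($N = - \frac{1}{3} + \frac{1}{9} \left(-4\right) = - \frac{1}{3} - \frac{4}{9} = - \frac{7}{9} \approx -0.77778$)
$z = \frac{1}{50} \approx 0.02$
$B{\left(Q \right)} = 3 i \sqrt{2}$ ($B{\left(Q \right)} = \sqrt{-18 + 0} = \sqrt{-18} = 3 i \sqrt{2}$)
$B{\left(z \right)} N = 3 i \sqrt{2} \left(- \frac{7}{9}\right) = - \frac{7 i \sqrt{2}}{3}$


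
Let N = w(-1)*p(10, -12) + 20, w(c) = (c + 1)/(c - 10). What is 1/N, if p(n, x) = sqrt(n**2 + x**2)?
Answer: 1/20 ≈ 0.050000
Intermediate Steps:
w(c) = (1 + c)/(-10 + c)
N = 20 (N = ((1 - 1)/(-10 - 1))*sqrt(10**2 + (-12)**2) + 20 = (0/(-11))*sqrt(100 + 144) + 20 = (-1/11*0)*sqrt(244) + 20 = 0*(2*sqrt(61)) + 20 = 0 + 20 = 20)
1/N = 1/20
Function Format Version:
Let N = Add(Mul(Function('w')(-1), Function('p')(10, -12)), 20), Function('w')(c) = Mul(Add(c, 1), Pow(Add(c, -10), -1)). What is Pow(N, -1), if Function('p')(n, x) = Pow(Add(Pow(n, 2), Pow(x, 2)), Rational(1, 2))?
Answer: Rational(1, 20) ≈ 0.050000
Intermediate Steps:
Function('w')(c) = Mul(Pow(Add(-10, c), -1), Add(1, c)) (Function('w')(c) = Mul(Add(1, c), Pow(Add(-10, c), -1)) = Mul(Pow(Add(-10, c), -1), Add(1, c)))
N = 20 (N = Add(Mul(Mul(Pow(Add(-10, -1), -1), Add(1, -1)), Pow(Add(Pow(10, 2), Pow(-12, 2)), Rational(1, 2))), 20) = Add(Mul(Mul(Pow(-11, -1), 0), Pow(Add(100, 144), Rational(1, 2))), 20) = Add(Mul(Mul(Rational(-1, 11), 0), Pow(244, Rational(1, 2))), 20) = Add(Mul(0, Mul(2, Pow(61, Rational(1, 2)))), 20) = Add(0, 20) = 20)
Pow(N, -1) = Pow(20, -1) = Rational(1, 20)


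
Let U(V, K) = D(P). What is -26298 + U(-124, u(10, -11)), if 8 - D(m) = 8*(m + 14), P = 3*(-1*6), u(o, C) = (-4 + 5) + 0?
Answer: -26258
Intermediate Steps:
u(o, C) = 1 (u(o, C) = 1 + 0 = 1)
P = -18 (P = 3*(-6) = -18)
D(m) = -104 - 8*m (D(m) = 8 - 8*(m + 14) = 8 - 8*(14 + m) = 8 - (112 + 8*m) = 8 + (-112 - 8*m) = -104 - 8*m)
U(V, K) = 40 (U(V, K) = -104 - 8*(-18) = -104 + 144 = 40)
-26298 + U(-124, u(10, -11)) = -26298 + 40 = -26258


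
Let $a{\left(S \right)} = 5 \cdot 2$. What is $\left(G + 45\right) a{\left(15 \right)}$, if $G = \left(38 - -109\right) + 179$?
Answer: $3710$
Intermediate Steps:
$a{\left(S \right)} = 10$
$G = 326$ ($G = \left(38 + 109\right) + 179 = 147 + 179 = 326$)
$\left(G + 45\right) a{\left(15 \right)} = \left(326 + 45\right) 10 = 371 \cdot 10 = 3710$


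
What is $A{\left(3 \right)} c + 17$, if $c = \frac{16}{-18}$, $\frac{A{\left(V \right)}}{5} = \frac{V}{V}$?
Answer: $\frac{113}{9} \approx 12.556$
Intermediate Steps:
$A{\left(V \right)} = 5$ ($A{\left(V \right)} = 5 \frac{V}{V} = 5 \cdot 1 = 5$)
$c = - \frac{8}{9}$ ($c = 16 \left(- \frac{1}{18}\right) = - \frac{8}{9} \approx -0.88889$)
$A{\left(3 \right)} c + 17 = 5 \left(- \frac{8}{9}\right) + 17 = - \frac{40}{9} + 17 = \frac{113}{9}$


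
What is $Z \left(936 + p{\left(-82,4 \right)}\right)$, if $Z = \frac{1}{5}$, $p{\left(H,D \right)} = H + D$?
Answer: $\frac{858}{5} \approx 171.6$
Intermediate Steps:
$p{\left(H,D \right)} = D + H$
$Z = \frac{1}{5} \approx 0.2$
$Z \left(936 + p{\left(-82,4 \right)}\right) = \frac{936 + \left(4 - 82\right)}{5} = \frac{936 - 78}{5} = \frac{1}{5} \cdot 858 = \frac{858}{5}$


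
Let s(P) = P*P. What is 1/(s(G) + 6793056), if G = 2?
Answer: 1/6793060 ≈ 1.4721e-7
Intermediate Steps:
s(P) = P²
1/(s(G) + 6793056) = 1/(2² + 6793056) = 1/(4 + 6793056) = 1/6793060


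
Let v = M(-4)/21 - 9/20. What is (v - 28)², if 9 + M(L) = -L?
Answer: 145178401/176400 ≈ 823.01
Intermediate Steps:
M(L) = -9 - L
v = -289/420 (v = (-9 - 1*(-4))/21 - 9/20 = (-9 + 4)*(1/21) - 9*1/20 = -5*1/21 - 9/20 = -5/21 - 9/20 = -289/420 ≈ -0.68810)
(v - 28)² = (-289/420 - 28)² = (-12049/420)² = 145178401/176400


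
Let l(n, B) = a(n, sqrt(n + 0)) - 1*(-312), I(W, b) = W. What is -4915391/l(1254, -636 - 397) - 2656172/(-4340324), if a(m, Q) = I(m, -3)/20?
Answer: -53333485647589/4065798507 ≈ -13118.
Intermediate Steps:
a(m, Q) = m/20
l(n, B) = 312 + n/20 (l(n, B) = n/20 - 1*(-312) = n/20 + 312 = 312 + n/20)
-4915391/l(1254, -636 - 397) - 2656172/(-4340324) = -4915391/(312 + (1/20)*1254) - 2656172/(-4340324) = -4915391/(312 + 627/10) - 2656172*(-1/4340324) = -4915391/3747/10 + 664043/1085081 = -4915391*10/3747 + 664043/1085081 = -49153910/3747 + 664043/1085081 = -53333485647589/4065798507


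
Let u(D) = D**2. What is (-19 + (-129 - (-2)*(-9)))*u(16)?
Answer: -42496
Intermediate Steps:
(-19 + (-129 - (-2)*(-9)))*u(16) = (-19 + (-129 - (-2)*(-9)))*16**2 = (-19 + (-129 - 1*18))*256 = (-19 + (-129 - 18))*256 = (-19 - 147)*256 = -166*256 = -42496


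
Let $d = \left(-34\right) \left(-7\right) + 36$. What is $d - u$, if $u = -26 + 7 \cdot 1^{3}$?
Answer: $293$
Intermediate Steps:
$d = 274$ ($d = 238 + 36 = 274$)
$u = -19$ ($u = -26 + 7 \cdot 1 = -26 + 7 = -19$)
$d - u = 274 - -19 = 274 + 19 = 293$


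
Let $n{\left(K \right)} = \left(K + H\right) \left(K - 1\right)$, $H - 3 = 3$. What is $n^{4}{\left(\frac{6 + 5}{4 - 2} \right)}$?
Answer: $\frac{1836036801}{256} \approx 7.172 \cdot 10^{6}$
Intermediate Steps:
$H = 6$ ($H = 3 + 3 = 6$)
$n{\left(K \right)} = \left(-1 + K\right) \left(6 + K\right)$ ($n{\left(K \right)} = \left(K + 6\right) \left(K - 1\right) = \left(6 + K\right) \left(-1 + K\right) = \left(-1 + K\right) \left(6 + K\right)$)
$n^{4}{\left(\frac{6 + 5}{4 - 2} \right)} = \left(-6 + \left(\frac{6 + 5}{4 - 2}\right)^{2} + 5 \frac{6 + 5}{4 - 2}\right)^{4} = \left(-6 + \left(\frac{11}{2}\right)^{2} + 5 \cdot \frac{11}{2}\right)^{4} = \left(-6 + \frac{121}{4} + \frac{55}{2}\right)^{4} = \left(\frac{207}{4}\right)^{4} = \frac{1836036801}{256}$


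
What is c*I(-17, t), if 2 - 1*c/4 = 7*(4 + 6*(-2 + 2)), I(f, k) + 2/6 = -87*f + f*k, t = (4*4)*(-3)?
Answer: -715936/3 ≈ -2.3865e+5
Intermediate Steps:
t = -48 (t = 16*(-3) = -48)
I(f, k) = -1/3 - 87*f + f*k (I(f, k) = -1/3 + (-87*f + f*k) = -1/3 - 87*f + f*k)
c = -104 (c = 8 - 28*(4 + 6*(-2 + 2)) = 8 - 28*(4 + 6*0) = 8 - 28*(4 + 0) = 8 - 28*4 = 8 - 4*28 = 8 - 112 = -104)
c*I(-17, t) = -104*(-1/3 - 87*(-17) - 17*(-48)) = -104*(-1/3 + 1479 + 816) = -104*6884/3 = -715936/3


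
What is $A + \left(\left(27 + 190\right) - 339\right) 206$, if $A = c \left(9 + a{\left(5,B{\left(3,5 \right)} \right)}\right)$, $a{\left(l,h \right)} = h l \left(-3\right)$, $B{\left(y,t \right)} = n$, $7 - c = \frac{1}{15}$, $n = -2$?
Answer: $- \frac{124308}{5} \approx -24862.0$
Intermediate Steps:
$c = \frac{104}{15}$ ($c = 7 - \frac{1}{15} = \frac{104}{15} \approx 6.9333$)
$B{\left(y,t \right)} = -2$
$a{\left(l,h \right)} = - 3 h l$
$A = \frac{1352}{5}$ ($A = \frac{104 \left(9 - \left(-6\right) 5\right)}{15} = \frac{104 \left(9 + 30\right)}{15} = \frac{104}{15} \cdot 39 = \frac{1352}{5} \approx 270.4$)
$A + \left(\left(27 + 190\right) - 339\right) 206 = \frac{1352}{5} + \left(\left(27 + 190\right) - 339\right) 206 = \frac{1352}{5} + \left(217 - 339\right) 206 = \frac{1352}{5} - 25132 = - \frac{124308}{5}$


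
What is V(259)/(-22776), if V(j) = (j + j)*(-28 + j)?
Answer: -19943/3796 ≈ -5.2537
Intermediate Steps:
V(j) = 2*j*(-28 + j) (V(j) = (2*j)*(-28 + j) = 2*j*(-28 + j))
V(259)/(-22776) = (2*259*(-28 + 259))/(-22776) = (2*259*231)*(-1/22776) = 119658*(-1/22776) = -19943/3796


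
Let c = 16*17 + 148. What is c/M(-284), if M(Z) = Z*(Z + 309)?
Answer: -21/355 ≈ -0.059155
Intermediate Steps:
M(Z) = Z*(309 + Z)
c = 420 (c = 272 + 148 = 420)
c/M(-284) = 420/((-284*(309 - 284))) = 420/((-284*25)) = 420/(-7100) = 420*(-1/7100) = -21/355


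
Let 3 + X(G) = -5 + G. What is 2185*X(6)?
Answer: -4370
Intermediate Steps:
X(G) = -8 + G (X(G) = -3 + (-5 + G) = -8 + G)
2185*X(6) = 2185*(-8 + 6) = 2185*(-2) = -4370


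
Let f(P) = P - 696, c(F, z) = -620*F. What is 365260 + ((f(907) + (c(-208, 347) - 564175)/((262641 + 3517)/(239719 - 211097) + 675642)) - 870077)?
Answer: -4879165644744911/9669245741 ≈ -5.0461e+5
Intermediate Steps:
f(P) = -696 + P
365260 + ((f(907) + (c(-208, 347) - 564175)/((262641 + 3517)/(239719 - 211097) + 675642)) - 870077) = 365260 + (((-696 + 907) + (-620*(-208) - 564175)/((262641 + 3517)/(239719 - 211097) + 675642)) - 870077) = 365260 + ((211 + (128960 - 564175)/(266158/28622 + 675642)) - 870077) = 365260 + ((211 - 435215/(266158*(1/28622) + 675642)) - 870077) = 365260 + ((211 - 435215/(133079/14311 + 675642)) - 870077) = 365260 + ((211 - 435215/9669245741/14311) - 870077) = 365260 + ((211 - 435215*14311/9669245741) - 870077) = 365260 + ((211 - 6228361865/9669245741) - 870077) = 365260 + (2033982489486/9669245741 - 870077) = 365260 - 8410954344102571/9669245741 = -4879165644744911/9669245741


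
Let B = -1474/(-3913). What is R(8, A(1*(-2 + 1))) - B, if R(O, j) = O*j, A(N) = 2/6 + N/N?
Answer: 120794/11739 ≈ 10.290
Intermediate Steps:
A(N) = 4/3 (A(N) = 2*(⅙) + 1 = ⅓ + 1 = 4/3)
B = 1474/3913 (B = -1474*(-1/3913) = 1474/3913 ≈ 0.37669)
R(8, A(1*(-2 + 1))) - B = 8*(4/3) - 1*1474/3913 = 32/3 - 1474/3913 = 120794/11739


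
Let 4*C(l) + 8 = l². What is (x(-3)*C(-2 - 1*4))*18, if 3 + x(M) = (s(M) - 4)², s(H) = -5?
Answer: 9828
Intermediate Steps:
x(M) = 78 (x(M) = -3 + (-5 - 4)² = -3 + (-9)² = -3 + 81 = 78)
C(l) = -2 + l²/4
(x(-3)*C(-2 - 1*4))*18 = (78*(-2 + (-2 - 1*4)²/4))*18 = (78*(-2 + (-2 - 4)²/4))*18 = (78*(-2 + (¼)*(-6)²))*18 = (78*(-2 + (¼)*36))*18 = (78*(-2 + 9))*18 = (78*7)*18 = 546*18 = 9828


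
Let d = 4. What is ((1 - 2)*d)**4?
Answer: 256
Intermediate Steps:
((1 - 2)*d)**4 = ((1 - 2)*4)**4 = (-1*4)**4 = (-4)**4 = 256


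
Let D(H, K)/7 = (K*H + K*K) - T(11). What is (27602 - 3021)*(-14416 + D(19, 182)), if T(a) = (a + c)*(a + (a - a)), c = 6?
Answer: 5908018769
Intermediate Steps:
T(a) = a*(6 + a) (T(a) = (a + 6)*(a + (a - a)) = (6 + a)*(a + 0) = (6 + a)*a = a*(6 + a))
D(H, K) = -1309 + 7*K**2 + 7*H*K (D(H, K) = 7*((K*H + K*K) - 11*(6 + 11)) = 7*((H*K + K**2) - 11*17) = 7*((K**2 + H*K) - 1*187) = 7*((K**2 + H*K) - 187) = 7*(-187 + K**2 + H*K) = -1309 + 7*K**2 + 7*H*K)
(27602 - 3021)*(-14416 + D(19, 182)) = (27602 - 3021)*(-14416 + (-1309 + 7*182**2 + 7*19*182)) = 24581*(-14416 + (-1309 + 7*33124 + 24206)) = 24581*(-14416 + (-1309 + 231868 + 24206)) = 24581*(-14416 + 254765) = 24581*240349 = 5908018769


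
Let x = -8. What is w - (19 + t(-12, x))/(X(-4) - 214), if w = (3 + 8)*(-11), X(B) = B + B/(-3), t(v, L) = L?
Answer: -78617/650 ≈ -120.95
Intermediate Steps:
X(B) = 2*B/3 (X(B) = B + B*(-1/3) = B - B/3 = 2*B/3)
w = -121 (w = 11*(-11) = -121)
w - (19 + t(-12, x))/(X(-4) - 214) = -121 - (19 - 8)/((2/3)*(-4) - 214) = -121 - 11/(-8/3 - 214) = -121 - 11/(-650/3) = -121 - 11*(-3)/650 = -121 - 1*(-33/650) = -121 + 33/650 = -78617/650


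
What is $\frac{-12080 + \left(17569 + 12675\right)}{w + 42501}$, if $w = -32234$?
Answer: $\frac{18164}{10267} \approx 1.7692$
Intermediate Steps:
$\frac{-12080 + \left(17569 + 12675\right)}{w + 42501} = \frac{-12080 + \left(17569 + 12675\right)}{-32234 + 42501} = \frac{-12080 + 30244}{10267} = 18164 \cdot \frac{1}{10267} = \frac{18164}{10267}$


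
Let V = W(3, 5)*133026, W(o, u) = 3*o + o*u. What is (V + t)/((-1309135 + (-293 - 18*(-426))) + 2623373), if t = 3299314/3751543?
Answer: 11977269518146/4958087998859 ≈ 2.4157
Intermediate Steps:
V = 3192624 (V = (3*(3 + 5))*133026 = (3*8)*133026 = 24*133026 = 3192624)
t = 3299314/3751543 (t = 3299314*(1/3751543) = 3299314/3751543 ≈ 0.87946)
(V + t)/((-1309135 + (-293 - 18*(-426))) + 2623373) = (3192624 + 3299314/3751543)/((-1309135 + (-293 - 18*(-426))) + 2623373) = 11977269518146/(3751543*((-1309135 + (-293 + 7668)) + 2623373)) = 11977269518146/(3751543*((-1309135 + 7375) + 2623373)) = 11977269518146/(3751543*(-1301760 + 2623373)) = (11977269518146/3751543)/1321613 = (11977269518146/3751543)*(1/1321613) = 11977269518146/4958087998859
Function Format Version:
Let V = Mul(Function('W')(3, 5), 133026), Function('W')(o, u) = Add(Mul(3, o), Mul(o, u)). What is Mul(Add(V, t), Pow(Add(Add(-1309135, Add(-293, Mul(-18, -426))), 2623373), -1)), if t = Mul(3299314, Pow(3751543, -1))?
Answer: Rational(11977269518146, 4958087998859) ≈ 2.4157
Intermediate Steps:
V = 3192624 (V = Mul(Mul(3, Add(3, 5)), 133026) = Mul(Mul(3, 8), 133026) = Mul(24, 133026) = 3192624)
t = Rational(3299314, 3751543) (t = Mul(3299314, Rational(1, 3751543)) = Rational(3299314, 3751543) ≈ 0.87946)
Mul(Add(V, t), Pow(Add(Add(-1309135, Add(-293, Mul(-18, -426))), 2623373), -1)) = Mul(Add(3192624, Rational(3299314, 3751543)), Pow(Add(Add(-1309135, Add(-293, Mul(-18, -426))), 2623373), -1)) = Mul(Rational(11977269518146, 3751543), Pow(Add(Add(-1309135, Add(-293, 7668)), 2623373), -1)) = Mul(Rational(11977269518146, 3751543), Pow(Add(Add(-1309135, 7375), 2623373), -1)) = Mul(Rational(11977269518146, 3751543), Pow(Add(-1301760, 2623373), -1)) = Mul(Rational(11977269518146, 3751543), Pow(1321613, -1)) = Mul(Rational(11977269518146, 3751543), Rational(1, 1321613)) = Rational(11977269518146, 4958087998859)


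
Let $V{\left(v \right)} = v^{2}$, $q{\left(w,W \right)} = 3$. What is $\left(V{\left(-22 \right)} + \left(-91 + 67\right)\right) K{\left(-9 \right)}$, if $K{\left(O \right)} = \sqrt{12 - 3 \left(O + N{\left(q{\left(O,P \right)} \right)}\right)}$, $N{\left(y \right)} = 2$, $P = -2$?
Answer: $460 \sqrt{33} \approx 2642.5$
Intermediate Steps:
$K{\left(O \right)} = \sqrt{6 - 3 O}$ ($K{\left(O \right)} = \sqrt{12 - 3 \left(O + 2\right)} = \sqrt{12 - 3 \left(2 + O\right)} = \sqrt{12 - \left(6 + 3 O\right)} = \sqrt{6 - 3 O}$)
$\left(V{\left(-22 \right)} + \left(-91 + 67\right)\right) K{\left(-9 \right)} = \left(\left(-22\right)^{2} + \left(-91 + 67\right)\right) \sqrt{6 - -27} = \left(484 - 24\right) \sqrt{6 + 27} = 460 \sqrt{33}$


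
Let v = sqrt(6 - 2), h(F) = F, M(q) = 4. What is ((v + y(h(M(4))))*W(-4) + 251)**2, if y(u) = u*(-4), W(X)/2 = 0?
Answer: 63001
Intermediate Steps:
W(X) = 0 (W(X) = 2*0 = 0)
y(u) = -4*u
v = 2 (v = sqrt(4) = 2)
((v + y(h(M(4))))*W(-4) + 251)**2 = ((2 - 4*4)*0 + 251)**2 = ((2 - 16)*0 + 251)**2 = (-14*0 + 251)**2 = (0 + 251)**2 = 251**2 = 63001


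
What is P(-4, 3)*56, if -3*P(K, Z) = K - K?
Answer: 0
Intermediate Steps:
P(K, Z) = 0 (P(K, Z) = -(K - K)/3 = -⅓*0 = 0)
P(-4, 3)*56 = 0*56 = 0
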